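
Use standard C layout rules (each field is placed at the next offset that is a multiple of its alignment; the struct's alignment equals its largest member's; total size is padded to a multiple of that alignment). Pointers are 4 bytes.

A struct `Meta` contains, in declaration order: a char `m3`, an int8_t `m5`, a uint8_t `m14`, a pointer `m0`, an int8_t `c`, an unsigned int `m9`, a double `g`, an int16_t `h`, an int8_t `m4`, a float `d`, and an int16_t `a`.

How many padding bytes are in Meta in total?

0..1  m3  (1B, 1-aligned)
1..2  m5  (1B, 1-aligned)
2..3  m14  (1B, 1-aligned)
3..4  -- padding (1B)
4..8  m0  (4B, 4-aligned)
8..9  c  (1B, 1-aligned)
9..12  -- padding (3B)
12..16  m9  (4B, 4-aligned)
16..24  g  (8B, 8-aligned)
24..26  h  (2B, 2-aligned)
26..27  m4  (1B, 1-aligned)
27..28  -- padding (1B)
28..32  d  (4B, 4-aligned)
32..34  a  (2B, 2-aligned)
34..40  -- tail padding (6B)
sizeof = 40, alignof = 8
data bytes 29, size 40 → padding 11

11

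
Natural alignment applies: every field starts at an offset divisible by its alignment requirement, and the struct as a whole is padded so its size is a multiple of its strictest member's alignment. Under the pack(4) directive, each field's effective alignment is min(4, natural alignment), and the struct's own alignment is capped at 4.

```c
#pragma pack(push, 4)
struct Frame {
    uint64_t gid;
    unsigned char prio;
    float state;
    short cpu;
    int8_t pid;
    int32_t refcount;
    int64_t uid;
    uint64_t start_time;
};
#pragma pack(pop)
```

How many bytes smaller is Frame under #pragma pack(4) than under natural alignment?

0

natural layout:
  gid at 0 (size 8, align 8) → ends 8
  prio at 8 (size 1, align 1) → ends 9
  pad 3 to align 4 for state
  state at 12 (size 4, align 4) → ends 16
  cpu at 16 (size 2, align 2) → ends 18
  pid at 18 (size 1, align 1) → ends 19
  pad 1 to align 4 for refcount
  refcount at 20 (size 4, align 4) → ends 24
  uid at 24 (size 8, align 8) → ends 32
  start_time at 32 (size 8, align 8) → ends 40
  total 40 bytes, alignment 8
packed(4) layout:
  gid at 0 (size 8, align 4) → ends 8
  prio at 8 (size 1, align 1) → ends 9
  pad 3 to align 4 for state
  state at 12 (size 4, align 4) → ends 16
  cpu at 16 (size 2, align 2) → ends 18
  pid at 18 (size 1, align 1) → ends 19
  pad 1 to align 4 for refcount
  refcount at 20 (size 4, align 4) → ends 24
  uid at 24 (size 8, align 4) → ends 32
  start_time at 32 (size 8, align 4) → ends 40
  total 40 bytes, alignment 4
40 − 40 = 0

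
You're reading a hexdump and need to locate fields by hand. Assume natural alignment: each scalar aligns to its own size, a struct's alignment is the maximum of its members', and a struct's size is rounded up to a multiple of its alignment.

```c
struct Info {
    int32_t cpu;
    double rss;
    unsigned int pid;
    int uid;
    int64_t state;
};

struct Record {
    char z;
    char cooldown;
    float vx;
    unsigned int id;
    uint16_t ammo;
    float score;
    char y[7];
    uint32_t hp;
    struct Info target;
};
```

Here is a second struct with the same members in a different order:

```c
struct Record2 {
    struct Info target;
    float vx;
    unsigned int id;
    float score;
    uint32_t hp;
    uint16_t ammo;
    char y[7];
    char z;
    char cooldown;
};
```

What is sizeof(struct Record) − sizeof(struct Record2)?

Info: @0: cpu [4B, align 4] → 4; +4 pad (align 8); @8: rss [8B, align 8] → 16; @16: pid [4B, align 4] → 20; @20: uid [4B, align 4] → 24; @24: state [8B, align 8] → 32; size 32, align 8
@0: z [1B, align 1] → 1
@1: cooldown [1B, align 1] → 2
+2 pad (align 4)
@4: vx [4B, align 4] → 8
@8: id [4B, align 4] → 12
@12: ammo [2B, align 2] → 14
+2 pad (align 4)
@16: score [4B, align 4] → 20
@20: y [7B, align 1] → 27
+1 pad (align 4)
@28: hp [4B, align 4] → 32
@32: target [32B, align 8] → 64
size 64, align 8
— Record2 —
@0: target [32B, align 8] → 32
@32: vx [4B, align 4] → 36
@36: id [4B, align 4] → 40
@40: score [4B, align 4] → 44
@44: hp [4B, align 4] → 48
@48: ammo [2B, align 2] → 50
@50: y [7B, align 1] → 57
@57: z [1B, align 1] → 58
@58: cooldown [1B, align 1] → 59
+5 tail pad (align 8)
size 64, align 8
64 − 64 = 0

0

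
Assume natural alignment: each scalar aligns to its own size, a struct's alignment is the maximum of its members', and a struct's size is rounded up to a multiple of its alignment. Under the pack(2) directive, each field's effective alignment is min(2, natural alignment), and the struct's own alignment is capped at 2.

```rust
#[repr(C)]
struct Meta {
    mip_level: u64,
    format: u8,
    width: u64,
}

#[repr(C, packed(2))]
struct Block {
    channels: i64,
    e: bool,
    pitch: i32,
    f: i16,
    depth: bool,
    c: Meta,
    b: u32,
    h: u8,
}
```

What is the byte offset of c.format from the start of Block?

26

Meta: 0..8  mip_level  (8B, 8-aligned); 8..9  format  (1B, 1-aligned); 9..16  -- padding (7B); 16..24  width  (8B, 8-aligned); sizeof = 24, alignof = 8
0..8  channels  (8B, 2-aligned)
8..9  e  (1B, 1-aligned)
9..10  -- padding (1B)
10..14  pitch  (4B, 2-aligned)
14..16  f  (2B, 2-aligned)
16..17  depth  (1B, 1-aligned)
17..18  -- padding (1B)
18..42  c  (24B, 2-aligned)
within Meta: format at 8
18 + 8 = 26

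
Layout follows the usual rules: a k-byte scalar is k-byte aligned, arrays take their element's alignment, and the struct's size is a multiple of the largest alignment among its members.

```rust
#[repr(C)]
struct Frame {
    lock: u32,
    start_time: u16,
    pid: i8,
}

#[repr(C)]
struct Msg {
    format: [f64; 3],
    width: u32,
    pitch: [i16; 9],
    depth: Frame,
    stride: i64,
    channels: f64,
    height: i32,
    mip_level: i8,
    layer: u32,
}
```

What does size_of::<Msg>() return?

88 bytes

Frame: 0..4  lock  (4B, 4-aligned); 4..6  start_time  (2B, 2-aligned); 6..7  pid  (1B, 1-aligned); 7..8  -- tail padding (1B); sizeof = 8, alignof = 4
0..24  format  (24B, 8-aligned)
24..28  width  (4B, 4-aligned)
28..46  pitch  (18B, 2-aligned)
46..48  -- padding (2B)
48..56  depth  (8B, 4-aligned)
56..64  stride  (8B, 8-aligned)
64..72  channels  (8B, 8-aligned)
72..76  height  (4B, 4-aligned)
76..77  mip_level  (1B, 1-aligned)
77..80  -- padding (3B)
80..84  layer  (4B, 4-aligned)
84..88  -- tail padding (4B)
sizeof = 88, alignof = 8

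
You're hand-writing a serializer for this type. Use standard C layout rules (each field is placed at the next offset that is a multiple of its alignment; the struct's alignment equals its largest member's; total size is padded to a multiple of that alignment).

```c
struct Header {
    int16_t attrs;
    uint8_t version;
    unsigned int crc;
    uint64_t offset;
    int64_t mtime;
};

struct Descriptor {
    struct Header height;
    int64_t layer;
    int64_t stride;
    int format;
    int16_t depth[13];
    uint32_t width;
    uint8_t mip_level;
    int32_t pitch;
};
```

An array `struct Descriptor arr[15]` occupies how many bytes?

Header: @0: attrs [2B, align 2] → 2; @2: version [1B, align 1] → 3; +1 pad (align 4); @4: crc [4B, align 4] → 8; @8: offset [8B, align 8] → 16; @16: mtime [8B, align 8] → 24; size 24, align 8
@0: height [24B, align 8] → 24
@24: layer [8B, align 8] → 32
@32: stride [8B, align 8] → 40
@40: format [4B, align 4] → 44
@44: depth [26B, align 2] → 70
+2 pad (align 4)
@72: width [4B, align 4] → 76
@76: mip_level [1B, align 1] → 77
+3 pad (align 4)
@80: pitch [4B, align 4] → 84
+4 tail pad (align 8)
size 88, align 8
array of 15: 15 × 88 = 1320

1320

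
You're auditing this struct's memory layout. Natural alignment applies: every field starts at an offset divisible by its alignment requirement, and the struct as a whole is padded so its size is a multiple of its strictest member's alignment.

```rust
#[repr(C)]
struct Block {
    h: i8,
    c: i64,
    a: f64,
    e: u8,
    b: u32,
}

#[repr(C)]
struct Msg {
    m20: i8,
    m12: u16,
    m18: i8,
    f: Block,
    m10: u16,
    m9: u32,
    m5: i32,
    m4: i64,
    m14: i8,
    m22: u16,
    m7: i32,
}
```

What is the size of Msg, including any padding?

Block: @0: h [1B, align 1] → 1; +7 pad (align 8); @8: c [8B, align 8] → 16; @16: a [8B, align 8] → 24; @24: e [1B, align 1] → 25; +3 pad (align 4); @28: b [4B, align 4] → 32; size 32, align 8
@0: m20 [1B, align 1] → 1
+1 pad (align 2)
@2: m12 [2B, align 2] → 4
@4: m18 [1B, align 1] → 5
+3 pad (align 8)
@8: f [32B, align 8] → 40
@40: m10 [2B, align 2] → 42
+2 pad (align 4)
@44: m9 [4B, align 4] → 48
@48: m5 [4B, align 4] → 52
+4 pad (align 8)
@56: m4 [8B, align 8] → 64
@64: m14 [1B, align 1] → 65
+1 pad (align 2)
@66: m22 [2B, align 2] → 68
@68: m7 [4B, align 4] → 72
size 72, align 8

72 bytes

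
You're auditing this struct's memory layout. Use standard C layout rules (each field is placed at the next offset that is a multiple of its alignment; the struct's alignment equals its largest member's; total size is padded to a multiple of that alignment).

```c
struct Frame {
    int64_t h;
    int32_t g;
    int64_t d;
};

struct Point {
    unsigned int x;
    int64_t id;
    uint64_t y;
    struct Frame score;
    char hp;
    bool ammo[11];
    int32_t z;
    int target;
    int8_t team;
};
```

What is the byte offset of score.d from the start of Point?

Frame: 0..8  h  (8B, 8-aligned); 8..12  g  (4B, 4-aligned); 12..16  -- padding (4B); 16..24  d  (8B, 8-aligned); sizeof = 24, alignof = 8
0..4  x  (4B, 4-aligned)
4..8  -- padding (4B)
8..16  id  (8B, 8-aligned)
16..24  y  (8B, 8-aligned)
24..48  score  (24B, 8-aligned)
within Frame: d at 16
24 + 16 = 40

40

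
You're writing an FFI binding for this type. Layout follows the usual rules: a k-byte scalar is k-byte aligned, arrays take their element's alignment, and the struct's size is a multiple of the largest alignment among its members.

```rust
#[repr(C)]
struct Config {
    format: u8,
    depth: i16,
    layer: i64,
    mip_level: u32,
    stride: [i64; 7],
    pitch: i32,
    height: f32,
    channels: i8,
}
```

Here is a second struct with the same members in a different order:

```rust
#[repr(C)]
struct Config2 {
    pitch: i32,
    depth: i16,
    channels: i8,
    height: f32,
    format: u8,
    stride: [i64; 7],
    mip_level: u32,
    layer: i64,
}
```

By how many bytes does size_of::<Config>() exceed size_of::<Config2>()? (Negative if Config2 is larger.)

@0: format [1B, align 1] → 1
+1 pad (align 2)
@2: depth [2B, align 2] → 4
+4 pad (align 8)
@8: layer [8B, align 8] → 16
@16: mip_level [4B, align 4] → 20
+4 pad (align 8)
@24: stride [56B, align 8] → 80
@80: pitch [4B, align 4] → 84
@84: height [4B, align 4] → 88
@88: channels [1B, align 1] → 89
+7 tail pad (align 8)
size 96, align 8
— Config2 —
@0: pitch [4B, align 4] → 4
@4: depth [2B, align 2] → 6
@6: channels [1B, align 1] → 7
+1 pad (align 4)
@8: height [4B, align 4] → 12
@12: format [1B, align 1] → 13
+3 pad (align 8)
@16: stride [56B, align 8] → 72
@72: mip_level [4B, align 4] → 76
+4 pad (align 8)
@80: layer [8B, align 8] → 88
size 88, align 8
96 − 88 = 8

8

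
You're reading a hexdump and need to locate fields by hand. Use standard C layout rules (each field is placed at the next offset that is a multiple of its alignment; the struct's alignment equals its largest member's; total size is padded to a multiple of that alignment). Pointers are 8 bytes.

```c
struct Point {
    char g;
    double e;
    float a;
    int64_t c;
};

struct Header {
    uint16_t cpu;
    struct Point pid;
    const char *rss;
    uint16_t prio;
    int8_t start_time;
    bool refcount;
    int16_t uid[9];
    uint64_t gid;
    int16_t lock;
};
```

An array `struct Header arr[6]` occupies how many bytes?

528

Point: @0: g [1B, align 1] → 1; +7 pad (align 8); @8: e [8B, align 8] → 16; @16: a [4B, align 4] → 20; +4 pad (align 8); @24: c [8B, align 8] → 32; size 32, align 8
@0: cpu [2B, align 2] → 2
+6 pad (align 8)
@8: pid [32B, align 8] → 40
@40: rss [8B, align 8] → 48
@48: prio [2B, align 2] → 50
@50: start_time [1B, align 1] → 51
@51: refcount [1B, align 1] → 52
@52: uid [18B, align 2] → 70
+2 pad (align 8)
@72: gid [8B, align 8] → 80
@80: lock [2B, align 2] → 82
+6 tail pad (align 8)
size 88, align 8
array of 6: 6 × 88 = 528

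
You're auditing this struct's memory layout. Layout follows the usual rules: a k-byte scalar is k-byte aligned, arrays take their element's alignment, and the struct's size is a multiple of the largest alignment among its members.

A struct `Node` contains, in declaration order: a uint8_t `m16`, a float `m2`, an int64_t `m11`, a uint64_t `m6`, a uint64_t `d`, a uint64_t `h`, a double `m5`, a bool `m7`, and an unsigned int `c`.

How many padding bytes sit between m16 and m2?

3

@0: m16 [1B, align 1] → 1
+3 pad (align 4)
@4: m2 [4B, align 4] → 8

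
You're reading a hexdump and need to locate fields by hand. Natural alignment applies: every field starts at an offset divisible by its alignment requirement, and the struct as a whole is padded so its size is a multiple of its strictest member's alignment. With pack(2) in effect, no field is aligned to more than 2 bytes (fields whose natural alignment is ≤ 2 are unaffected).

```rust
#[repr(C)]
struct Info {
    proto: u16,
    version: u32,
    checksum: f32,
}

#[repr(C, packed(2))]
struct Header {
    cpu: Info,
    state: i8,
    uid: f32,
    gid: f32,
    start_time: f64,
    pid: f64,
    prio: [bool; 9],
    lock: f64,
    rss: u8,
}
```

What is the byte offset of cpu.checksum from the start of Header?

Info: proto at 0 (size 2, align 2) → ends 2; pad 2 to align 4 for version; version at 4 (size 4, align 4) → ends 8; checksum at 8 (size 4, align 4) → ends 12; total 12 bytes, alignment 4
cpu at 0 (size 12, align 2) → ends 12
within Info: checksum at 8
0 + 8 = 8

8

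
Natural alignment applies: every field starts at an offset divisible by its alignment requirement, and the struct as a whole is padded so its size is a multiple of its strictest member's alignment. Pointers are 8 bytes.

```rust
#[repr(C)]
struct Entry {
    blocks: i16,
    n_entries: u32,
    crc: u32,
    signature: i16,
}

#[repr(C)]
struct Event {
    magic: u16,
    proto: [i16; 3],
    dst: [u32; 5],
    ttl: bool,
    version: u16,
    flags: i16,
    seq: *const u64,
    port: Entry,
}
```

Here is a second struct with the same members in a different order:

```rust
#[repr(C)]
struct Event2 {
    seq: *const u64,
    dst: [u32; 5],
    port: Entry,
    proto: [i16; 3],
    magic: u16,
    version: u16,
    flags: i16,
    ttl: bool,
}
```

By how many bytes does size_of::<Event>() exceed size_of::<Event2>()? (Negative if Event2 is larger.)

Entry: @0: blocks [2B, align 2] → 2; +2 pad (align 4); @4: n_entries [4B, align 4] → 8; @8: crc [4B, align 4] → 12; @12: signature [2B, align 2] → 14; +2 tail pad (align 4); size 16, align 4
@0: magic [2B, align 2] → 2
@2: proto [6B, align 2] → 8
@8: dst [20B, align 4] → 28
@28: ttl [1B, align 1] → 29
+1 pad (align 2)
@30: version [2B, align 2] → 32
@32: flags [2B, align 2] → 34
+6 pad (align 8)
@40: seq [8B, align 8] → 48
@48: port [16B, align 4] → 64
size 64, align 8
— Event2 —
@0: seq [8B, align 8] → 8
@8: dst [20B, align 4] → 28
@28: port [16B, align 4] → 44
@44: proto [6B, align 2] → 50
@50: magic [2B, align 2] → 52
@52: version [2B, align 2] → 54
@54: flags [2B, align 2] → 56
@56: ttl [1B, align 1] → 57
+7 tail pad (align 8)
size 64, align 8
64 − 64 = 0

0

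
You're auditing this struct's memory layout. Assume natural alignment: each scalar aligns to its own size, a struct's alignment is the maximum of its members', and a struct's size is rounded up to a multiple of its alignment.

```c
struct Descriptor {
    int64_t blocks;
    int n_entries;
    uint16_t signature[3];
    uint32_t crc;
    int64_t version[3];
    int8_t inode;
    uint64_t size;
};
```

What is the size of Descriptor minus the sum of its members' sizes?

9

0..8  blocks  (8B, 8-aligned)
8..12  n_entries  (4B, 4-aligned)
12..18  signature  (6B, 2-aligned)
18..20  -- padding (2B)
20..24  crc  (4B, 4-aligned)
24..48  version  (24B, 8-aligned)
48..49  inode  (1B, 1-aligned)
49..56  -- padding (7B)
56..64  size  (8B, 8-aligned)
sizeof = 64, alignof = 8
data bytes 55, size 64 → padding 9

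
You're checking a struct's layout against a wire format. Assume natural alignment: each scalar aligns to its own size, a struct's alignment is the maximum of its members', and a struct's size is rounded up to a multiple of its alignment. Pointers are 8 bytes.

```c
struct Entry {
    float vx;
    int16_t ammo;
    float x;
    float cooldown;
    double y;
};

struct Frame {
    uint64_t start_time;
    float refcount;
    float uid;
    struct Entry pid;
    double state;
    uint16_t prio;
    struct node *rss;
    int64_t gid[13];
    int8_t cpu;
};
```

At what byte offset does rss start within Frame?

56

Entry: 0..4  vx  (4B, 4-aligned); 4..6  ammo  (2B, 2-aligned); 6..8  -- padding (2B); 8..12  x  (4B, 4-aligned); 12..16  cooldown  (4B, 4-aligned); 16..24  y  (8B, 8-aligned); sizeof = 24, alignof = 8
0..8  start_time  (8B, 8-aligned)
8..12  refcount  (4B, 4-aligned)
12..16  uid  (4B, 4-aligned)
16..40  pid  (24B, 8-aligned)
40..48  state  (8B, 8-aligned)
48..50  prio  (2B, 2-aligned)
50..56  -- padding (6B)
56..64  rss  (8B, 8-aligned)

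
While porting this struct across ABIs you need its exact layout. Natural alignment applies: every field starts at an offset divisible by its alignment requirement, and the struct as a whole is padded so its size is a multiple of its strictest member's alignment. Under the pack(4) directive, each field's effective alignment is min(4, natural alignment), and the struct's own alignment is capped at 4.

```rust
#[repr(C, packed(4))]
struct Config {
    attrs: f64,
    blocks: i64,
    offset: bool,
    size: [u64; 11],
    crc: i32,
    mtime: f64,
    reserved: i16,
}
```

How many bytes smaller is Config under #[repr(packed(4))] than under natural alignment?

12

natural layout:
  0..8  attrs  (8B, 8-aligned)
  8..16  blocks  (8B, 8-aligned)
  16..17  offset  (1B, 1-aligned)
  17..24  -- padding (7B)
  24..112  size  (88B, 8-aligned)
  112..116  crc  (4B, 4-aligned)
  116..120  -- padding (4B)
  120..128  mtime  (8B, 8-aligned)
  128..130  reserved  (2B, 2-aligned)
  130..136  -- tail padding (6B)
  sizeof = 136, alignof = 8
packed(4) layout:
  0..8  attrs  (8B, 4-aligned)
  8..16  blocks  (8B, 4-aligned)
  16..17  offset  (1B, 1-aligned)
  17..20  -- padding (3B)
  20..108  size  (88B, 4-aligned)
  108..112  crc  (4B, 4-aligned)
  112..120  mtime  (8B, 4-aligned)
  120..122  reserved  (2B, 2-aligned)
  122..124  -- tail padding (2B)
  sizeof = 124, alignof = 4
136 − 124 = 12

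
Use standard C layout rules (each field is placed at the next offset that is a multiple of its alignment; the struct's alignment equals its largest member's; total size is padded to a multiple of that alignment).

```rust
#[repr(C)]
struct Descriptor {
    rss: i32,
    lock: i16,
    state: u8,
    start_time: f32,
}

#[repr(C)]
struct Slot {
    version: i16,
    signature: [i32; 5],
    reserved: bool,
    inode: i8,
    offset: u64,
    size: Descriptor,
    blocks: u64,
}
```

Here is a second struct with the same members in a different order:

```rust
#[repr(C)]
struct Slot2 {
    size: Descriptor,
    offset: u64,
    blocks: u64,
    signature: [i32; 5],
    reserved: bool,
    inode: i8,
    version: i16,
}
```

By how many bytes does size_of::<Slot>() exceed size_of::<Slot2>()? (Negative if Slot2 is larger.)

Descriptor: 0..4  rss  (4B, 4-aligned); 4..6  lock  (2B, 2-aligned); 6..7  state  (1B, 1-aligned); 7..8  -- padding (1B); 8..12  start_time  (4B, 4-aligned); sizeof = 12, alignof = 4
0..2  version  (2B, 2-aligned)
2..4  -- padding (2B)
4..24  signature  (20B, 4-aligned)
24..25  reserved  (1B, 1-aligned)
25..26  inode  (1B, 1-aligned)
26..32  -- padding (6B)
32..40  offset  (8B, 8-aligned)
40..52  size  (12B, 4-aligned)
52..56  -- padding (4B)
56..64  blocks  (8B, 8-aligned)
sizeof = 64, alignof = 8
— Slot2 —
0..12  size  (12B, 4-aligned)
12..16  -- padding (4B)
16..24  offset  (8B, 8-aligned)
24..32  blocks  (8B, 8-aligned)
32..52  signature  (20B, 4-aligned)
52..53  reserved  (1B, 1-aligned)
53..54  inode  (1B, 1-aligned)
54..56  version  (2B, 2-aligned)
sizeof = 56, alignof = 8
64 − 56 = 8

8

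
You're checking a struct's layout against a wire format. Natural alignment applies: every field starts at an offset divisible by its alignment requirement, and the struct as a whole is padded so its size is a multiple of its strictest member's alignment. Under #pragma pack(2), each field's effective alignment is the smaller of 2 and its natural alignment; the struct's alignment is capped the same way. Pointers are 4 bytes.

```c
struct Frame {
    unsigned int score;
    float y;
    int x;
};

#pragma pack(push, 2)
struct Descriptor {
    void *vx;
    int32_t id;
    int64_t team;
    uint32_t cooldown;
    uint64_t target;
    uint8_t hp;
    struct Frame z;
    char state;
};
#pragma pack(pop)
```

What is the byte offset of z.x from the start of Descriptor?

38

Frame: score at 0 (size 4, align 4) → ends 4; y at 4 (size 4, align 4) → ends 8; x at 8 (size 4, align 4) → ends 12; total 12 bytes, alignment 4
vx at 0 (size 4, align 2) → ends 4
id at 4 (size 4, align 2) → ends 8
team at 8 (size 8, align 2) → ends 16
cooldown at 16 (size 4, align 2) → ends 20
target at 20 (size 8, align 2) → ends 28
hp at 28 (size 1, align 1) → ends 29
pad 1 to align 2 for z
z at 30 (size 12, align 2) → ends 42
within Frame: x at 8
30 + 8 = 38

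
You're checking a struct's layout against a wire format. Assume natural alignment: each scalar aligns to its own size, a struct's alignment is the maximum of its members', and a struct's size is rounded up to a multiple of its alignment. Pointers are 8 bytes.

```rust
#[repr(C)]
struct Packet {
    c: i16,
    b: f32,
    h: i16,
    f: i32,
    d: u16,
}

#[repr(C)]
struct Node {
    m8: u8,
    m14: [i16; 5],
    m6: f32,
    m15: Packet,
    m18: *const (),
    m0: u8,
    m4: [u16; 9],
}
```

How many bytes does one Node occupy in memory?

72

Packet: c at 0 (size 2, align 2) → ends 2; pad 2 to align 4 for b; b at 4 (size 4, align 4) → ends 8; h at 8 (size 2, align 2) → ends 10; pad 2 to align 4 for f; f at 12 (size 4, align 4) → ends 16; d at 16 (size 2, align 2) → ends 18; tail pad 2 to reach multiple of 4; total 20 bytes, alignment 4
m8 at 0 (size 1, align 1) → ends 1
pad 1 to align 2 for m14
m14 at 2 (size 10, align 2) → ends 12
m6 at 12 (size 4, align 4) → ends 16
m15 at 16 (size 20, align 4) → ends 36
pad 4 to align 8 for m18
m18 at 40 (size 8, align 8) → ends 48
m0 at 48 (size 1, align 1) → ends 49
pad 1 to align 2 for m4
m4 at 50 (size 18, align 2) → ends 68
tail pad 4 to reach multiple of 8
total 72 bytes, alignment 8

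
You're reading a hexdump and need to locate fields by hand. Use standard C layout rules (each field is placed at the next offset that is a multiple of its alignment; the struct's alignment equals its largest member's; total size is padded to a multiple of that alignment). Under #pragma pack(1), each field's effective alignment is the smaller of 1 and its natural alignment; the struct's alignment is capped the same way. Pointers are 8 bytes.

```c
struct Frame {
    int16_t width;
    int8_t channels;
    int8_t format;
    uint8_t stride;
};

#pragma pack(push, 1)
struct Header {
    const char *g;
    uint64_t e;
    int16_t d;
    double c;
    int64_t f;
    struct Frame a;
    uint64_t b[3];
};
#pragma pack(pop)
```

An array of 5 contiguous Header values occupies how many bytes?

320

Frame: @0: width [2B, align 2] → 2; @2: channels [1B, align 1] → 3; @3: format [1B, align 1] → 4; @4: stride [1B, align 1] → 5; +1 tail pad (align 2); size 6, align 2
@0: g [8B, align 1] → 8
@8: e [8B, align 1] → 16
@16: d [2B, align 1] → 18
@18: c [8B, align 1] → 26
@26: f [8B, align 1] → 34
@34: a [6B, align 1] → 40
@40: b [24B, align 1] → 64
size 64, align 1
array of 5: 5 × 64 = 320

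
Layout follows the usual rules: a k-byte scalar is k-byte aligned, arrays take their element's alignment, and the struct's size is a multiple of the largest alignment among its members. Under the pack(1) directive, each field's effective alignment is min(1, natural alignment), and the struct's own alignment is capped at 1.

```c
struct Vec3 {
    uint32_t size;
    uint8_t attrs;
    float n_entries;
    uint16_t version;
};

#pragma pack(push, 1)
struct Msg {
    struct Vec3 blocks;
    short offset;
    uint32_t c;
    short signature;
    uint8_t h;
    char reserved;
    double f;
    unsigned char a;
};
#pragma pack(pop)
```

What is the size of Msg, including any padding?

Vec3: size at 0 (size 4, align 4) → ends 4; attrs at 4 (size 1, align 1) → ends 5; pad 3 to align 4 for n_entries; n_entries at 8 (size 4, align 4) → ends 12; version at 12 (size 2, align 2) → ends 14; tail pad 2 to reach multiple of 4; total 16 bytes, alignment 4
blocks at 0 (size 16, align 1) → ends 16
offset at 16 (size 2, align 1) → ends 18
c at 18 (size 4, align 1) → ends 22
signature at 22 (size 2, align 1) → ends 24
h at 24 (size 1, align 1) → ends 25
reserved at 25 (size 1, align 1) → ends 26
f at 26 (size 8, align 1) → ends 34
a at 34 (size 1, align 1) → ends 35
total 35 bytes, alignment 1

35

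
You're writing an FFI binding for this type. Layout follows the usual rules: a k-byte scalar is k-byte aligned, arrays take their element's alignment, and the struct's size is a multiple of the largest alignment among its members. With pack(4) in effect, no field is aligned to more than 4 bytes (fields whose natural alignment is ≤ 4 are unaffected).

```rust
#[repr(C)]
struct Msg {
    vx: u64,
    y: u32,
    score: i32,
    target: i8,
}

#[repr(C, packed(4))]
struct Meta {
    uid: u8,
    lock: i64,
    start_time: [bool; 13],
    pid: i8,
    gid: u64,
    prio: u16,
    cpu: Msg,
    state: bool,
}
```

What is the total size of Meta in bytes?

68

Msg: vx at 0 (size 8, align 8) → ends 8; y at 8 (size 4, align 4) → ends 12; score at 12 (size 4, align 4) → ends 16; target at 16 (size 1, align 1) → ends 17; tail pad 7 to reach multiple of 8; total 24 bytes, alignment 8
uid at 0 (size 1, align 1) → ends 1
pad 3 to align 4 for lock
lock at 4 (size 8, align 4) → ends 12
start_time at 12 (size 13, align 1) → ends 25
pid at 25 (size 1, align 1) → ends 26
pad 2 to align 4 for gid
gid at 28 (size 8, align 4) → ends 36
prio at 36 (size 2, align 2) → ends 38
pad 2 to align 4 for cpu
cpu at 40 (size 24, align 4) → ends 64
state at 64 (size 1, align 1) → ends 65
tail pad 3 to reach multiple of 4
total 68 bytes, alignment 4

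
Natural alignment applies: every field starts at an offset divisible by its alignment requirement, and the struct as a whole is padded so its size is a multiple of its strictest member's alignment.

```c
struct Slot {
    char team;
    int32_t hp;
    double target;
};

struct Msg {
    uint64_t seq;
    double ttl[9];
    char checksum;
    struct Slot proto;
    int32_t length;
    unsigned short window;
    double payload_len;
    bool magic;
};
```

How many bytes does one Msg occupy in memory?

Slot: @0: team [1B, align 1] → 1; +3 pad (align 4); @4: hp [4B, align 4] → 8; @8: target [8B, align 8] → 16; size 16, align 8
@0: seq [8B, align 8] → 8
@8: ttl [72B, align 8] → 80
@80: checksum [1B, align 1] → 81
+7 pad (align 8)
@88: proto [16B, align 8] → 104
@104: length [4B, align 4] → 108
@108: window [2B, align 2] → 110
+2 pad (align 8)
@112: payload_len [8B, align 8] → 120
@120: magic [1B, align 1] → 121
+7 tail pad (align 8)
size 128, align 8

128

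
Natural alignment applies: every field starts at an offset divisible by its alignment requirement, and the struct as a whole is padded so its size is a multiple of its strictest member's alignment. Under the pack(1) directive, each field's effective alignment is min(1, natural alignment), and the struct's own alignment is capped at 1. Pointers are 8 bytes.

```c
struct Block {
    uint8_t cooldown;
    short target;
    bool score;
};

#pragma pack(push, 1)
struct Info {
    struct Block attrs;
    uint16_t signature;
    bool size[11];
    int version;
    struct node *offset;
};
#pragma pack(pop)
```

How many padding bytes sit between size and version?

0

Block: @0: cooldown [1B, align 1] → 1; +1 pad (align 2); @2: target [2B, align 2] → 4; @4: score [1B, align 1] → 5; +1 tail pad (align 2); size 6, align 2
@0: attrs [6B, align 1] → 6
@6: signature [2B, align 1] → 8
@8: size [11B, align 1] → 19
@19: version [4B, align 1] → 23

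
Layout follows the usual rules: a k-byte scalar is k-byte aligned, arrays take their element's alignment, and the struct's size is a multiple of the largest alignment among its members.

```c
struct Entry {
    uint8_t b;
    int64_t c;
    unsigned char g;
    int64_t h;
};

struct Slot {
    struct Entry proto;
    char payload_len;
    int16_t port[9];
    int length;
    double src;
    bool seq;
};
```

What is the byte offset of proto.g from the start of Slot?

16

Entry: @0: b [1B, align 1] → 1; +7 pad (align 8); @8: c [8B, align 8] → 16; @16: g [1B, align 1] → 17; +7 pad (align 8); @24: h [8B, align 8] → 32; size 32, align 8
@0: proto [32B, align 8] → 32
within Entry: g at 16
0 + 16 = 16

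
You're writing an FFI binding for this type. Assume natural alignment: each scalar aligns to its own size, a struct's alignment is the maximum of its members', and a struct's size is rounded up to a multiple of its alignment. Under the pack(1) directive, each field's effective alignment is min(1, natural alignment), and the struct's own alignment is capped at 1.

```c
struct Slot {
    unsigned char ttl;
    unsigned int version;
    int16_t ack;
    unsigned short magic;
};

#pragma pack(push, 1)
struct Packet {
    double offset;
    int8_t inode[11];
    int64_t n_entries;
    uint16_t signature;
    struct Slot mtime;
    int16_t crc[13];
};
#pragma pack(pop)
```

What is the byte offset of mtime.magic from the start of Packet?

39

Slot: @0: ttl [1B, align 1] → 1; +3 pad (align 4); @4: version [4B, align 4] → 8; @8: ack [2B, align 2] → 10; @10: magic [2B, align 2] → 12; size 12, align 4
@0: offset [8B, align 1] → 8
@8: inode [11B, align 1] → 19
@19: n_entries [8B, align 1] → 27
@27: signature [2B, align 1] → 29
@29: mtime [12B, align 1] → 41
within Slot: magic at 10
29 + 10 = 39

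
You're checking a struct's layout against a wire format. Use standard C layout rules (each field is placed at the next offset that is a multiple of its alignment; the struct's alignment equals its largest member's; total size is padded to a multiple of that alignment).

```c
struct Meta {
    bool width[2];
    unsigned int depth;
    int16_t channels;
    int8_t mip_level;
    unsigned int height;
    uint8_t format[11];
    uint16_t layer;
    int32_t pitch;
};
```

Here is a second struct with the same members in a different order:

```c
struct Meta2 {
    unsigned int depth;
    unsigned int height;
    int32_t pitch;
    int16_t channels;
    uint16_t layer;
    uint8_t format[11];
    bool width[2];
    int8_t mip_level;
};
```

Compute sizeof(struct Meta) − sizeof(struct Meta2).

4

0..2  width  (2B, 1-aligned)
2..4  -- padding (2B)
4..8  depth  (4B, 4-aligned)
8..10  channels  (2B, 2-aligned)
10..11  mip_level  (1B, 1-aligned)
11..12  -- padding (1B)
12..16  height  (4B, 4-aligned)
16..27  format  (11B, 1-aligned)
27..28  -- padding (1B)
28..30  layer  (2B, 2-aligned)
30..32  -- padding (2B)
32..36  pitch  (4B, 4-aligned)
sizeof = 36, alignof = 4
— Meta2 —
0..4  depth  (4B, 4-aligned)
4..8  height  (4B, 4-aligned)
8..12  pitch  (4B, 4-aligned)
12..14  channels  (2B, 2-aligned)
14..16  layer  (2B, 2-aligned)
16..27  format  (11B, 1-aligned)
27..29  width  (2B, 1-aligned)
29..30  mip_level  (1B, 1-aligned)
30..32  -- tail padding (2B)
sizeof = 32, alignof = 4
36 − 32 = 4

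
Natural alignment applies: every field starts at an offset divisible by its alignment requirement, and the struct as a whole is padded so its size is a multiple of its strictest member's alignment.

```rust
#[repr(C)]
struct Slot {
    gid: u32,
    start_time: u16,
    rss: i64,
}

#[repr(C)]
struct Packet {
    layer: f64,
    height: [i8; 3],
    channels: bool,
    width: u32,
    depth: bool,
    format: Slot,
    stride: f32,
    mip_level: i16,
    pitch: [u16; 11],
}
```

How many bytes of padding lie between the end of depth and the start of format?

7

Slot: @0: gid [4B, align 4] → 4; @4: start_time [2B, align 2] → 6; +2 pad (align 8); @8: rss [8B, align 8] → 16; size 16, align 8
@0: layer [8B, align 8] → 8
@8: height [3B, align 1] → 11
@11: channels [1B, align 1] → 12
@12: width [4B, align 4] → 16
@16: depth [1B, align 1] → 17
+7 pad (align 8)
@24: format [16B, align 8] → 40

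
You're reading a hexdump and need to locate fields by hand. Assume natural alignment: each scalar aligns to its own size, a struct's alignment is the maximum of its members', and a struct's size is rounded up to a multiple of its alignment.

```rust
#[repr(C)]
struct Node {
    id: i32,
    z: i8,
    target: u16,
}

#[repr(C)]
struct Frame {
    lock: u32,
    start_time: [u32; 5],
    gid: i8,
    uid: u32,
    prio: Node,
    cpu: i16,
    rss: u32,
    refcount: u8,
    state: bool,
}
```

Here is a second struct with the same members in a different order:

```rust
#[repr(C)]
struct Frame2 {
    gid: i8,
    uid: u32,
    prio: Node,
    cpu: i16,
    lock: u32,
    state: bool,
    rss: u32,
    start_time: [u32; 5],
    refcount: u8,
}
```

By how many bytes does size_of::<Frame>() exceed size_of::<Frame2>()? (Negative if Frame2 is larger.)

Node: @0: id [4B, align 4] → 4; @4: z [1B, align 1] → 5; +1 pad (align 2); @6: target [2B, align 2] → 8; size 8, align 4
@0: lock [4B, align 4] → 4
@4: start_time [20B, align 4] → 24
@24: gid [1B, align 1] → 25
+3 pad (align 4)
@28: uid [4B, align 4] → 32
@32: prio [8B, align 4] → 40
@40: cpu [2B, align 2] → 42
+2 pad (align 4)
@44: rss [4B, align 4] → 48
@48: refcount [1B, align 1] → 49
@49: state [1B, align 1] → 50
+2 tail pad (align 4)
size 52, align 4
— Frame2 —
@0: gid [1B, align 1] → 1
+3 pad (align 4)
@4: uid [4B, align 4] → 8
@8: prio [8B, align 4] → 16
@16: cpu [2B, align 2] → 18
+2 pad (align 4)
@20: lock [4B, align 4] → 24
@24: state [1B, align 1] → 25
+3 pad (align 4)
@28: rss [4B, align 4] → 32
@32: start_time [20B, align 4] → 52
@52: refcount [1B, align 1] → 53
+3 tail pad (align 4)
size 56, align 4
52 − 56 = -4

-4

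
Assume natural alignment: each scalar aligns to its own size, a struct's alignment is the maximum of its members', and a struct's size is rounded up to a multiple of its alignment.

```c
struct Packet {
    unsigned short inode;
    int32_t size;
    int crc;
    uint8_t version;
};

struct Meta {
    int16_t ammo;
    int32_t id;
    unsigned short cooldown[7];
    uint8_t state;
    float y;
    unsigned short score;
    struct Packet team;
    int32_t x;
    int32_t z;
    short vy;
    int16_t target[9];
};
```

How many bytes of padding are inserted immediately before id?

2

Packet: 0..2  inode  (2B, 2-aligned); 2..4  -- padding (2B); 4..8  size  (4B, 4-aligned); 8..12  crc  (4B, 4-aligned); 12..13  version  (1B, 1-aligned); 13..16  -- tail padding (3B); sizeof = 16, alignof = 4
0..2  ammo  (2B, 2-aligned)
2..4  -- padding (2B)
4..8  id  (4B, 4-aligned)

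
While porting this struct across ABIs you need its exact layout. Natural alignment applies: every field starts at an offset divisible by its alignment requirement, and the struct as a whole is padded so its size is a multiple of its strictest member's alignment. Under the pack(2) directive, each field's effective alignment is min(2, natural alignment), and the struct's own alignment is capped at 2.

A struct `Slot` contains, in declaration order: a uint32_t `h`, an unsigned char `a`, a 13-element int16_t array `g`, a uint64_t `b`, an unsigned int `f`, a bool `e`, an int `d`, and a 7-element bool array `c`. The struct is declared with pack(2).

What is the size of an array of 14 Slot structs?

h at 0 (size 4, align 2) → ends 4
a at 4 (size 1, align 1) → ends 5
pad 1 to align 2 for g
g at 6 (size 26, align 2) → ends 32
b at 32 (size 8, align 2) → ends 40
f at 40 (size 4, align 2) → ends 44
e at 44 (size 1, align 1) → ends 45
pad 1 to align 2 for d
d at 46 (size 4, align 2) → ends 50
c at 50 (size 7, align 1) → ends 57
tail pad 1 to reach multiple of 2
total 58 bytes, alignment 2
array of 14: 14 × 58 = 812

812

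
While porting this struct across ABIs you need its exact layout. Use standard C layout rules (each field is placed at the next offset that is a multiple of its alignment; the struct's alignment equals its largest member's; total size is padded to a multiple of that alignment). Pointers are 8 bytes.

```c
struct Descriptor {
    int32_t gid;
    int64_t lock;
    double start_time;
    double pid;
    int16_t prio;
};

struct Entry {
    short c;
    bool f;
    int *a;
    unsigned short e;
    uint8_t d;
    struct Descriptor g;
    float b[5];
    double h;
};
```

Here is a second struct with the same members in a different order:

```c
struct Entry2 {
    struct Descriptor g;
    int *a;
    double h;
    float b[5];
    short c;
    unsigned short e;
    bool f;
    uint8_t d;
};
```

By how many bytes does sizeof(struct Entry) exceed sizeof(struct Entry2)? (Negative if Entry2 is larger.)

8

Descriptor: @0: gid [4B, align 4] → 4; +4 pad (align 8); @8: lock [8B, align 8] → 16; @16: start_time [8B, align 8] → 24; @24: pid [8B, align 8] → 32; @32: prio [2B, align 2] → 34; +6 tail pad (align 8); size 40, align 8
@0: c [2B, align 2] → 2
@2: f [1B, align 1] → 3
+5 pad (align 8)
@8: a [8B, align 8] → 16
@16: e [2B, align 2] → 18
@18: d [1B, align 1] → 19
+5 pad (align 8)
@24: g [40B, align 8] → 64
@64: b [20B, align 4] → 84
+4 pad (align 8)
@88: h [8B, align 8] → 96
size 96, align 8
— Entry2 —
@0: g [40B, align 8] → 40
@40: a [8B, align 8] → 48
@48: h [8B, align 8] → 56
@56: b [20B, align 4] → 76
@76: c [2B, align 2] → 78
@78: e [2B, align 2] → 80
@80: f [1B, align 1] → 81
@81: d [1B, align 1] → 82
+6 tail pad (align 8)
size 88, align 8
96 − 88 = 8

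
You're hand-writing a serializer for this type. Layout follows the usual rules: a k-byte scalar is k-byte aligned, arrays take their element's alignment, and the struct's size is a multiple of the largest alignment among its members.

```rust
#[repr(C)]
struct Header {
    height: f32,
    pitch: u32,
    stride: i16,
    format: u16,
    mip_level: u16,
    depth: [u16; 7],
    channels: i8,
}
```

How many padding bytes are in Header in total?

height at 0 (size 4, align 4) → ends 4
pitch at 4 (size 4, align 4) → ends 8
stride at 8 (size 2, align 2) → ends 10
format at 10 (size 2, align 2) → ends 12
mip_level at 12 (size 2, align 2) → ends 14
depth at 14 (size 14, align 2) → ends 28
channels at 28 (size 1, align 1) → ends 29
tail pad 3 to reach multiple of 4
total 32 bytes, alignment 4
data bytes 29, size 32 → padding 3

3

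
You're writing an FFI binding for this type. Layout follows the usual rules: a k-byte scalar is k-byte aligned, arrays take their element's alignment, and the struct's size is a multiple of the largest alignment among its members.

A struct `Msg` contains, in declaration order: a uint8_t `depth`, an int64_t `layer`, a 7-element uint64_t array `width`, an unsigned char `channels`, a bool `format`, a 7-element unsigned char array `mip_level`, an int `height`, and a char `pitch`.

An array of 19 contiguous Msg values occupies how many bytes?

1824

depth at 0 (size 1, align 1) → ends 1
pad 7 to align 8 for layer
layer at 8 (size 8, align 8) → ends 16
width at 16 (size 56, align 8) → ends 72
channels at 72 (size 1, align 1) → ends 73
format at 73 (size 1, align 1) → ends 74
mip_level at 74 (size 7, align 1) → ends 81
pad 3 to align 4 for height
height at 84 (size 4, align 4) → ends 88
pitch at 88 (size 1, align 1) → ends 89
tail pad 7 to reach multiple of 8
total 96 bytes, alignment 8
array of 19: 19 × 96 = 1824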